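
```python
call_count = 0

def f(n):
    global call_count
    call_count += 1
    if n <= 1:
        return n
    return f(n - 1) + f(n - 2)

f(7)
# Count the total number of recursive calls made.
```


f(7) calls f(6) and f(5); each non-base call branches into two more.
Let C(k) = total number of calls made by f(k), including the call to f(k) itself.
Base cases: C(0) = 1, C(1) = 1
Recurrence: C(k) = 1 + C(k-1) + C(k-2)
  C(2) = 1 + C(1) + C(0) = 1 + 1 + 1 = 3
  C(3) = 1 + C(2) + C(1) = 1 + 3 + 1 = 5
  C(4) = 1 + C(3) + C(2) = 1 + 5 + 3 = 9
  C(5) = 1 + C(4) + C(3) = 1 + 9 + 5 = 15
  C(6) = 1 + C(5) + C(4) = 1 + 15 + 9 = 25
  C(7) = 1 + C(6) + C(5) = 1 + 25 + 15 = 41
Total calls = C(7) = 41


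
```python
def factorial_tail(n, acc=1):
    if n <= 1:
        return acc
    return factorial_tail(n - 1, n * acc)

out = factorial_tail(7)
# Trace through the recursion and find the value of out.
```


factorial_tail(7, 1)
= factorial_tail(6, 7 * 1) = factorial_tail(6, 7)
= factorial_tail(5, 6 * 7) = factorial_tail(5, 42)
= factorial_tail(4, 5 * 42) = factorial_tail(4, 210)
= factorial_tail(3, 4 * 210) = factorial_tail(3, 840)
= factorial_tail(2, 3 * 840) = factorial_tail(2, 2520)
= factorial_tail(1, 2 * 2520) = factorial_tail(1, 5040)
n <= 1, return acc = 5040


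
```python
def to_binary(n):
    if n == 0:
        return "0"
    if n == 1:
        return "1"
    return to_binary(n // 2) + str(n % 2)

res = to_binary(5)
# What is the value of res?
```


to_binary(5)
= to_binary(2) + "1"
= to_binary(1) + "0" + "1"
= "1" + "0" + "1"
= "101"


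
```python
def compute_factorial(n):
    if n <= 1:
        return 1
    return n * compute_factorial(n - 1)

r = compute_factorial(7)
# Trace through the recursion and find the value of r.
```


compute_factorial(7)
= 7 * compute_factorial(6)
= 7 * 6 * compute_factorial(5)
= 7 * 6 * 5 * compute_factorial(4)
= 7 * 6 * 5 * 4 * compute_factorial(3)
= 7 * 6 * 5 * 4 * 3 * compute_factorial(2)
= 7 * 6 * 5 * 4 * 3 * 2 * compute_factorial(1)
= 7 * 6 * 5 * 4 * 3 * 2 * 1
= 5040


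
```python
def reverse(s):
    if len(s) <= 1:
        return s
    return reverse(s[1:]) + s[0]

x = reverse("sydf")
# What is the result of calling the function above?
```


reverse("sydf")
= reverse("ydf") + "s"
= reverse("df") + "y" + "s"
= reverse("f") + "d" + "y" + "s"
= "f" + "d" + "y" + "s"
= "fdys"


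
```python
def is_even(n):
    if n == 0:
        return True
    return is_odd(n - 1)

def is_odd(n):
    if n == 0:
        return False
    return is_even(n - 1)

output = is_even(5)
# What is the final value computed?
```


is_even(5)
= is_odd(4)
= is_even(3)
= is_odd(2)
= is_even(1)
= is_odd(0)
n == 0: return False
= False


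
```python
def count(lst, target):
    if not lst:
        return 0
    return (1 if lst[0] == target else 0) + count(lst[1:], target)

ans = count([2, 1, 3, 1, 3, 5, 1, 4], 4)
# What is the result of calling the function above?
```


count([2, 1, 3, 1, 3, 5, 1, 4], 4)
lst[0]=2 != 4: 0 + count([1, 3, 1, 3, 5, 1, 4], 4)
lst[0]=1 != 4: 0 + count([3, 1, 3, 5, 1, 4], 4)
lst[0]=3 != 4: 0 + count([1, 3, 5, 1, 4], 4)
lst[0]=1 != 4: 0 + count([3, 5, 1, 4], 4)
lst[0]=3 != 4: 0 + count([5, 1, 4], 4)
lst[0]=5 != 4: 0 + count([1, 4], 4)
lst[0]=1 != 4: 0 + count([4], 4)
lst[0]=4 == 4: 1 + count([], 4)
= 1


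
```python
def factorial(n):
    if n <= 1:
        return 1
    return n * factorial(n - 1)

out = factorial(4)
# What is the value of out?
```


factorial(4)
= 4 * factorial(3)
= 4 * 3 * factorial(2)
= 4 * 3 * 2 * factorial(1)
= 4 * 3 * 2 * 1
= 24


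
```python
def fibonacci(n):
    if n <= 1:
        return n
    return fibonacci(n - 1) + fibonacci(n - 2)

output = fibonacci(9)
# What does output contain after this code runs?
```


fibonacci(9)
= fibonacci(8) + fibonacci(7)
= (fibonacci(7) + fibonacci(6)) + fibonacci(7)
Computing bottom-up: fibonacci(0)=0, fibonacci(1)=1, fibonacci(2)=1, fibonacci(3)=2, fibonacci(4)=3, fibonacci(5)=5, fibonacci(6)=8, fibonacci(7)=13, fibonacci(8)=21, fibonacci(9)=34
= 34


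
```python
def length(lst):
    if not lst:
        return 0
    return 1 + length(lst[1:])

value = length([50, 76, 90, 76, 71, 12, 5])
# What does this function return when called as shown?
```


length([50, 76, 90, 76, 71, 12, 5])
= 1 + length([76, 90, 76, 71, 12, 5])
= 1 + 1 + length([90, 76, 71, 12, 5])
= 1 + 1 + 1 + length([76, 71, 12, 5])
= 1 + 1 + 1 + 1 + length([71, 12, 5])
= 1 + 1 + 1 + 1 + 1 + length([12, 5])
= 1 + 1 + 1 + 1 + 1 + 1 + length([5])
= 1 + 1 + 1 + 1 + 1 + 1 + 1 + length([])
= 1 + 1 + 1 + 1 + 1 + 1 + 1 + 0
= 7


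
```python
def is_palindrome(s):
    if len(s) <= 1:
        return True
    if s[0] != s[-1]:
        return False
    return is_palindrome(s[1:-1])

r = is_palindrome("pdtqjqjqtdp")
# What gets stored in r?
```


is_palindrome("pdtqjqjqtdp")
"pdtqjqjqtdp": s[0]='p' == s[-1]='p' -> is_palindrome("dtqjqjqtd")
"dtqjqjqtd": s[0]='d' == s[-1]='d' -> is_palindrome("tqjqjqt")
"tqjqjqt": s[0]='t' == s[-1]='t' -> is_palindrome("qjqjq")
"qjqjq": s[0]='q' == s[-1]='q' -> is_palindrome("jqj")
"jqj": s[0]='j' == s[-1]='j' -> is_palindrome("q")
"q": len <= 1 -> True
= True


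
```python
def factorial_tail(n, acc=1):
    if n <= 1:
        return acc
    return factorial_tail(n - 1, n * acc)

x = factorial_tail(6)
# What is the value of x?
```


factorial_tail(6, 1)
= factorial_tail(5, 6 * 1) = factorial_tail(5, 6)
= factorial_tail(4, 5 * 6) = factorial_tail(4, 30)
= factorial_tail(3, 4 * 30) = factorial_tail(3, 120)
= factorial_tail(2, 3 * 120) = factorial_tail(2, 360)
= factorial_tail(1, 2 * 360) = factorial_tail(1, 720)
n <= 1, return acc = 720


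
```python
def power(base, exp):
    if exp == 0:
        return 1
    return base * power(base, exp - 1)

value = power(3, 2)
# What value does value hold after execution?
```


power(3, 2)
= 3 * power(3, 1)
= 3 * 3 * power(3, 0)
= 3 * 3 * 1
= 9


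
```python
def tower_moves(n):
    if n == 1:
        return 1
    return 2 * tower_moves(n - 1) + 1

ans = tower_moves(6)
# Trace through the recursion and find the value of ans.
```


tower_moves(6)
= 2 * tower_moves(5) + 1
= 2 * (2 * tower_moves(4) + 1) + 1
= 2 * (2 * (2 * tower_moves(3) + 1) + 1) + 1
= 2 * (2 * (2 * (2 * tower_moves(2) + 1) + 1) + 1) + 1
= 2 * (2 * (2 * (2 * (2 * tower_moves(1) + 1) + 1) + 1) + 1) + 1
Now compute bottom-up:
tower_moves(1) = 1
tower_moves(2) = 2 * 1 + 1 = 3
tower_moves(3) = 2 * 3 + 1 = 7
tower_moves(4) = 2 * 7 + 1 = 15
tower_moves(5) = 2 * 15 + 1 = 31
tower_moves(6) = 2 * 31 + 1 = 63
= 63


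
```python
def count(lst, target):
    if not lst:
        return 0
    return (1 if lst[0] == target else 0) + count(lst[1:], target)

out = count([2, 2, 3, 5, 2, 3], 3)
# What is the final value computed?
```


count([2, 2, 3, 5, 2, 3], 3)
lst[0]=2 != 3: 0 + count([2, 3, 5, 2, 3], 3)
lst[0]=2 != 3: 0 + count([3, 5, 2, 3], 3)
lst[0]=3 == 3: 1 + count([5, 2, 3], 3)
lst[0]=5 != 3: 0 + count([2, 3], 3)
lst[0]=2 != 3: 0 + count([3], 3)
lst[0]=3 == 3: 1 + count([], 3)
= 2


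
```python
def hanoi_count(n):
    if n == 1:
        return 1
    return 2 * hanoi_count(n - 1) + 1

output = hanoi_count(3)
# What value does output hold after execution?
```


hanoi_count(3)
= 2 * hanoi_count(2) + 1
= 2 * (2 * hanoi_count(1) + 1) + 1
Now compute bottom-up:
hanoi_count(1) = 1
hanoi_count(2) = 2 * 1 + 1 = 3
hanoi_count(3) = 2 * 3 + 1 = 7
= 7


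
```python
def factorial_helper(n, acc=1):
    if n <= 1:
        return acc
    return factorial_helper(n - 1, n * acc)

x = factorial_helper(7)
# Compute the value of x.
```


factorial_helper(7, 1)
= factorial_helper(6, 7 * 1) = factorial_helper(6, 7)
= factorial_helper(5, 6 * 7) = factorial_helper(5, 42)
= factorial_helper(4, 5 * 42) = factorial_helper(4, 210)
= factorial_helper(3, 4 * 210) = factorial_helper(3, 840)
= factorial_helper(2, 3 * 840) = factorial_helper(2, 2520)
= factorial_helper(1, 2 * 2520) = factorial_helper(1, 5040)
n <= 1, return acc = 5040


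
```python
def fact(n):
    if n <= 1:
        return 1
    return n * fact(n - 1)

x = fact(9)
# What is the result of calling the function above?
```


fact(9)
= 9 * fact(8)
= 9 * 8 * fact(7)
= 9 * 8 * 7 * fact(6)
= 9 * 8 * 7 * 6 * fact(5)
= 9 * 8 * 7 * 6 * 5 * fact(4)
= 9 * 8 * 7 * 6 * 5 * 4 * fact(3)
= 9 * 8 * 7 * 6 * 5 * 4 * 3 * fact(2)
= 9 * 8 * 7 * 6 * 5 * 4 * 3 * 2 * fact(1)
= 9 * 8 * 7 * 6 * 5 * 4 * 3 * 2 * 1
= 362880


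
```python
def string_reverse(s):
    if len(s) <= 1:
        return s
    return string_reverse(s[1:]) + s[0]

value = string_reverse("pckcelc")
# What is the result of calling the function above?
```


string_reverse("pckcelc")
= string_reverse("ckcelc") + "p"
= string_reverse("kcelc") + "c" + "p"
= string_reverse("celc") + "k" + "c" + "p"
= string_reverse("elc") + "c" + "k" + "c" + "p"
= string_reverse("lc") + "e" + "c" + "k" + "c" + "p"
= string_reverse("c") + "l" + "e" + "c" + "k" + "c" + "p"
= "c" + "l" + "e" + "c" + "k" + "c" + "p"
= "cleckcp"


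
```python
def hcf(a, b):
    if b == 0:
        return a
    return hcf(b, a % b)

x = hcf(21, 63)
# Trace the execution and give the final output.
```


hcf(21, 63)
= hcf(63, 21 % 63) = hcf(63, 21)
= hcf(21, 63 % 21) = hcf(21, 0)
b == 0, return a = 21


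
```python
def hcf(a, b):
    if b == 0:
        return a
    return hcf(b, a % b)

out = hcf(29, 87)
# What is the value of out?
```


hcf(29, 87)
= hcf(87, 29 % 87) = hcf(87, 29)
= hcf(29, 87 % 29) = hcf(29, 0)
b == 0, return a = 29


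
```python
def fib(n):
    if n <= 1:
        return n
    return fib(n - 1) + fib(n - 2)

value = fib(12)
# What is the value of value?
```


fib(12)
= fib(11) + fib(10)
= (fib(10) + fib(9)) + fib(10)
Computing bottom-up: fib(0)=0, fib(1)=1, fib(2)=1, fib(3)=2, fib(4)=3, fib(5)=5, fib(6)=8, fib(7)=13, fib(8)=21, fib(9)=34, fib(10)=55, fib(11)=89, fib(12)=144
= 144


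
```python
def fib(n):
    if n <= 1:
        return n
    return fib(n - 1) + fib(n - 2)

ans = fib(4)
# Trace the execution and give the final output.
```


fib(4)
= fib(3) + fib(2)
= (fib(2) + fib(1)) + fib(2)
Computing bottom-up: fib(0)=0, fib(1)=1, fib(2)=1, fib(3)=2, fib(4)=3
= 3


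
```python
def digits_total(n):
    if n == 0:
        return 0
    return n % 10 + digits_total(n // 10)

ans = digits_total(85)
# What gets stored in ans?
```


digits_total(85)
= 5 + digits_total(8)
= 5 + 8 + digits_total(0)
= 5 + 8 + 0
= 13


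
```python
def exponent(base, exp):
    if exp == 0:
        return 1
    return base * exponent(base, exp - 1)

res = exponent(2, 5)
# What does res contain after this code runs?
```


exponent(2, 5)
= 2 * exponent(2, 4)
= 2 * 2 * exponent(2, 3)
= 2 * 2 * 2 * exponent(2, 2)
= 2 * 2 * 2 * 2 * exponent(2, 1)
= 2 * 2 * 2 * 2 * 2 * exponent(2, 0)
= 2 * 2 * 2 * 2 * 2 * 1
= 32


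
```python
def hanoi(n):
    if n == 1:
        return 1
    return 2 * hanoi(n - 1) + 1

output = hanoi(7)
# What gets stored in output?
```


hanoi(7)
= 2 * hanoi(6) + 1
= 2 * (2 * hanoi(5) + 1) + 1
= 2 * (2 * (2 * hanoi(4) + 1) + 1) + 1
= 2 * (2 * (2 * (2 * hanoi(3) + 1) + 1) + 1) + 1
= 2 * (2 * (2 * (2 * (2 * hanoi(2) + 1) + 1) + 1) + 1) + 1
= 2 * (2 * (2 * (2 * (2 * (2 * hanoi(1) + 1) + 1) + 1) + 1) + 1) + 1
Now compute bottom-up:
hanoi(1) = 1
hanoi(2) = 2 * 1 + 1 = 3
hanoi(3) = 2 * 3 + 1 = 7
hanoi(4) = 2 * 7 + 1 = 15
hanoi(5) = 2 * 15 + 1 = 31
hanoi(6) = 2 * 31 + 1 = 63
hanoi(7) = 2 * 63 + 1 = 127
= 127


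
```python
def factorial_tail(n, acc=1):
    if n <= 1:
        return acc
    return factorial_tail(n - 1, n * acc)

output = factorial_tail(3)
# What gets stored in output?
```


factorial_tail(3, 1)
= factorial_tail(2, 3 * 1) = factorial_tail(2, 3)
= factorial_tail(1, 2 * 3) = factorial_tail(1, 6)
n <= 1, return acc = 6


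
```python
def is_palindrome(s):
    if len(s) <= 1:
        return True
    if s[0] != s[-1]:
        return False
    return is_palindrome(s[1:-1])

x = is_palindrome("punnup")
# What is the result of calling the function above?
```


is_palindrome("punnup")
"punnup": s[0]='p' == s[-1]='p' -> is_palindrome("unnu")
"unnu": s[0]='u' == s[-1]='u' -> is_palindrome("nn")
"nn": s[0]='n' == s[-1]='n' -> is_palindrome("")
"": len <= 1 -> True
= True


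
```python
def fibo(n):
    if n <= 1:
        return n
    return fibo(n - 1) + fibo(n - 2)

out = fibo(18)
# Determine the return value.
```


fibo(18)
= fibo(17) + fibo(16)
= (fibo(16) + fibo(15)) + fibo(16)
Computing bottom-up: fibo(0)=0, fibo(1)=1, fibo(2)=1, fibo(3)=2, fibo(4)=3, fibo(5)=5, fibo(6)=8, fibo(7)=13, fibo(8)=21, fibo(9)=34, fibo(10)=55, fibo(11)=89, fibo(12)=144, fibo(13)=233, fibo(14)=377, fibo(15)=610, fibo(16)=987, fibo(17)=1597, fibo(18)=2584
= 2584


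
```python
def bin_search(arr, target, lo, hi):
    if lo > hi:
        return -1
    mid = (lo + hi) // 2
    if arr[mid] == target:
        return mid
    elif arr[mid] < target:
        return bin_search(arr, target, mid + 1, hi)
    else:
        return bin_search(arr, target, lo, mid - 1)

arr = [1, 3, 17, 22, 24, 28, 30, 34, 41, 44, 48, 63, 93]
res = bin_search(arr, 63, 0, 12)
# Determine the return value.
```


bin_search(arr, 63, 0, 12)
lo=0, hi=12, mid=6, arr[mid]=30
30 < 63, search right half
lo=7, hi=12, mid=9, arr[mid]=44
44 < 63, search right half
lo=10, hi=12, mid=11, arr[mid]=63
arr[11] == 63, found at index 11
= 11


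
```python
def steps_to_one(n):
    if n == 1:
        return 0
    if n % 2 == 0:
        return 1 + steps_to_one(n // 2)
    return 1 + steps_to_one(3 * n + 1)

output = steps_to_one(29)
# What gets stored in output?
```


steps_to_one(29)
29 is odd -> 3*29+1 = 88 -> steps_to_one(88)
88 is even -> steps_to_one(44)
44 is even -> steps_to_one(22)
22 is even -> steps_to_one(11)
11 is odd -> 3*11+1 = 34 -> steps_to_one(34)
34 is even -> steps_to_one(17)
17 is odd -> 3*17+1 = 52 -> steps_to_one(52)
52 is even -> steps_to_one(26)
26 is even -> steps_to_one(13)
13 is odd -> 3*13+1 = 40 -> steps_to_one(40)
40 is even -> steps_to_one(20)
20 is even -> steps_to_one(10)
10 is even -> steps_to_one(5)
5 is odd -> 3*5+1 = 16 -> steps_to_one(16)
16 is even -> steps_to_one(8)
8 is even -> steps_to_one(4)
4 is even -> steps_to_one(2)
2 is even -> steps_to_one(1)
Reached 1 after 18 steps
= 18


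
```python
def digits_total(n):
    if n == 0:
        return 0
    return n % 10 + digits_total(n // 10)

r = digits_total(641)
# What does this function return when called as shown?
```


digits_total(641)
= 1 + digits_total(64)
= 1 + 4 + digits_total(6)
= 1 + 4 + 6 + digits_total(0)
= 1 + 4 + 6 + 0
= 11


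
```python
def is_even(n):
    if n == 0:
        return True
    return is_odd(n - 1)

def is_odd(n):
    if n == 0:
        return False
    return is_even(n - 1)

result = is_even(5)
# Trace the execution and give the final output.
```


is_even(5)
= is_odd(4)
= is_even(3)
= is_odd(2)
= is_even(1)
= is_odd(0)
n == 0: return False
= False


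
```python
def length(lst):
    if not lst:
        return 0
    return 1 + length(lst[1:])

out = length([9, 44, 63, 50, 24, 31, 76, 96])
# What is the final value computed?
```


length([9, 44, 63, 50, 24, 31, 76, 96])
= 1 + length([44, 63, 50, 24, 31, 76, 96])
= 1 + 1 + length([63, 50, 24, 31, 76, 96])
= 1 + 1 + 1 + length([50, 24, 31, 76, 96])
= 1 + 1 + 1 + 1 + length([24, 31, 76, 96])
= 1 + 1 + 1 + 1 + 1 + length([31, 76, 96])
= 1 + 1 + 1 + 1 + 1 + 1 + length([76, 96])
= 1 + 1 + 1 + 1 + 1 + 1 + 1 + length([96])
= 1 + 1 + 1 + 1 + 1 + 1 + 1 + 1 + length([])
= 1 + 1 + 1 + 1 + 1 + 1 + 1 + 1 + 0
= 8


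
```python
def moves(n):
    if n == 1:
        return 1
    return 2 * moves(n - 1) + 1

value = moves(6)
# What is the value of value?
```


moves(6)
= 2 * moves(5) + 1
= 2 * (2 * moves(4) + 1) + 1
= 2 * (2 * (2 * moves(3) + 1) + 1) + 1
= 2 * (2 * (2 * (2 * moves(2) + 1) + 1) + 1) + 1
= 2 * (2 * (2 * (2 * (2 * moves(1) + 1) + 1) + 1) + 1) + 1
Now compute bottom-up:
moves(1) = 1
moves(2) = 2 * 1 + 1 = 3
moves(3) = 2 * 3 + 1 = 7
moves(4) = 2 * 7 + 1 = 15
moves(5) = 2 * 15 + 1 = 31
moves(6) = 2 * 31 + 1 = 63
= 63


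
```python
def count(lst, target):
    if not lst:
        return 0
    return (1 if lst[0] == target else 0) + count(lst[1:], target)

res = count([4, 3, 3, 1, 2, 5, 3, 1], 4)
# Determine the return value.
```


count([4, 3, 3, 1, 2, 5, 3, 1], 4)
lst[0]=4 == 4: 1 + count([3, 3, 1, 2, 5, 3, 1], 4)
lst[0]=3 != 4: 0 + count([3, 1, 2, 5, 3, 1], 4)
lst[0]=3 != 4: 0 + count([1, 2, 5, 3, 1], 4)
lst[0]=1 != 4: 0 + count([2, 5, 3, 1], 4)
lst[0]=2 != 4: 0 + count([5, 3, 1], 4)
lst[0]=5 != 4: 0 + count([3, 1], 4)
lst[0]=3 != 4: 0 + count([1], 4)
lst[0]=1 != 4: 0 + count([], 4)
= 1


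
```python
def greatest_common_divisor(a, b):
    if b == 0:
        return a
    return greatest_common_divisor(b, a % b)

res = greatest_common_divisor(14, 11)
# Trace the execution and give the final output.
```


greatest_common_divisor(14, 11)
= greatest_common_divisor(11, 14 % 11) = greatest_common_divisor(11, 3)
= greatest_common_divisor(3, 11 % 3) = greatest_common_divisor(3, 2)
= greatest_common_divisor(2, 3 % 2) = greatest_common_divisor(2, 1)
= greatest_common_divisor(1, 2 % 1) = greatest_common_divisor(1, 0)
b == 0, return a = 1


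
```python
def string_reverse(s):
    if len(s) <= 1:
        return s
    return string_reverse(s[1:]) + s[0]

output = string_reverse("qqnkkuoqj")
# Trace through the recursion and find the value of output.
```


string_reverse("qqnkkuoqj")
= string_reverse("qnkkuoqj") + "q"
= string_reverse("nkkuoqj") + "q" + "q"
= string_reverse("kkuoqj") + "n" + "q" + "q"
= string_reverse("kuoqj") + "k" + "n" + "q" + "q"
= string_reverse("uoqj") + "k" + "k" + "n" + "q" + "q"
= string_reverse("oqj") + "u" + "k" + "k" + "n" + "q" + "q"
= string_reverse("qj") + "o" + "u" + "k" + "k" + "n" + "q" + "q"
= string_reverse("j") + "q" + "o" + "u" + "k" + "k" + "n" + "q" + "q"
= "j" + "q" + "o" + "u" + "k" + "k" + "n" + "q" + "q"
= "jqoukknqq"


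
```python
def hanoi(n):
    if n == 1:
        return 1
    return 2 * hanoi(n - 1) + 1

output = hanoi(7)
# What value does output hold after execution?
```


hanoi(7)
= 2 * hanoi(6) + 1
= 2 * (2 * hanoi(5) + 1) + 1
= 2 * (2 * (2 * hanoi(4) + 1) + 1) + 1
= 2 * (2 * (2 * (2 * hanoi(3) + 1) + 1) + 1) + 1
= 2 * (2 * (2 * (2 * (2 * hanoi(2) + 1) + 1) + 1) + 1) + 1
= 2 * (2 * (2 * (2 * (2 * (2 * hanoi(1) + 1) + 1) + 1) + 1) + 1) + 1
Now compute bottom-up:
hanoi(1) = 1
hanoi(2) = 2 * 1 + 1 = 3
hanoi(3) = 2 * 3 + 1 = 7
hanoi(4) = 2 * 7 + 1 = 15
hanoi(5) = 2 * 15 + 1 = 31
hanoi(6) = 2 * 31 + 1 = 63
hanoi(7) = 2 * 63 + 1 = 127
= 127


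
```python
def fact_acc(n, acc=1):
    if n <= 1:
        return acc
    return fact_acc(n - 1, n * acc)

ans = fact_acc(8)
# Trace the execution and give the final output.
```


fact_acc(8, 1)
= fact_acc(7, 8 * 1) = fact_acc(7, 8)
= fact_acc(6, 7 * 8) = fact_acc(6, 56)
= fact_acc(5, 6 * 56) = fact_acc(5, 336)
= fact_acc(4, 5 * 336) = fact_acc(4, 1680)
= fact_acc(3, 4 * 1680) = fact_acc(3, 6720)
= fact_acc(2, 3 * 6720) = fact_acc(2, 20160)
= fact_acc(1, 2 * 20160) = fact_acc(1, 40320)
n <= 1, return acc = 40320


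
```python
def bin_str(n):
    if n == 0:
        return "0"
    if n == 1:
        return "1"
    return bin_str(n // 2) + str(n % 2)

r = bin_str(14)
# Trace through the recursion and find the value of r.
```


bin_str(14)
= bin_str(7) + "0"
= bin_str(3) + "1" + "0"
= bin_str(1) + "1" + "1" + "0"
= "1" + "1" + "1" + "0"
= "1110"


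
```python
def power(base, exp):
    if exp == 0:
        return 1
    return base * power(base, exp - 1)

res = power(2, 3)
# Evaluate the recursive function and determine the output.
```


power(2, 3)
= 2 * power(2, 2)
= 2 * 2 * power(2, 1)
= 2 * 2 * 2 * power(2, 0)
= 2 * 2 * 2 * 1
= 8


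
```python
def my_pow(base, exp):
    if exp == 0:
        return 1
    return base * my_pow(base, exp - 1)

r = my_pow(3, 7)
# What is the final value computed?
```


my_pow(3, 7)
= 3 * my_pow(3, 6)
= 3 * 3 * my_pow(3, 5)
= 3 * 3 * 3 * my_pow(3, 4)
= 3 * 3 * 3 * 3 * my_pow(3, 3)
= 3 * 3 * 3 * 3 * 3 * my_pow(3, 2)
= 3 * 3 * 3 * 3 * 3 * 3 * my_pow(3, 1)
= 3 * 3 * 3 * 3 * 3 * 3 * 3 * my_pow(3, 0)
= 3 * 3 * 3 * 3 * 3 * 3 * 3 * 1
= 2187


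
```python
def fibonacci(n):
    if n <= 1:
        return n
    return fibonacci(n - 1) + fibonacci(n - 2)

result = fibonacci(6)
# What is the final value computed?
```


fibonacci(6)
= fibonacci(5) + fibonacci(4)
= (fibonacci(4) + fibonacci(3)) + fibonacci(4)
Computing bottom-up: fibonacci(0)=0, fibonacci(1)=1, fibonacci(2)=1, fibonacci(3)=2, fibonacci(4)=3, fibonacci(5)=5, fibonacci(6)=8
= 8


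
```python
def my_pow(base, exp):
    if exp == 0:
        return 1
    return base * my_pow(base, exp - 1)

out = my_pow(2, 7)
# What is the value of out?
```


my_pow(2, 7)
= 2 * my_pow(2, 6)
= 2 * 2 * my_pow(2, 5)
= 2 * 2 * 2 * my_pow(2, 4)
= 2 * 2 * 2 * 2 * my_pow(2, 3)
= 2 * 2 * 2 * 2 * 2 * my_pow(2, 2)
= 2 * 2 * 2 * 2 * 2 * 2 * my_pow(2, 1)
= 2 * 2 * 2 * 2 * 2 * 2 * 2 * my_pow(2, 0)
= 2 * 2 * 2 * 2 * 2 * 2 * 2 * 1
= 128


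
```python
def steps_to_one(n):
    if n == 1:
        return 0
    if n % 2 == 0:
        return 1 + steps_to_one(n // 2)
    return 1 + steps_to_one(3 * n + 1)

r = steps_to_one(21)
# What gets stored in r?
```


steps_to_one(21)
21 is odd -> 3*21+1 = 64 -> steps_to_one(64)
64 is even -> steps_to_one(32)
32 is even -> steps_to_one(16)
16 is even -> steps_to_one(8)
8 is even -> steps_to_one(4)
4 is even -> steps_to_one(2)
2 is even -> steps_to_one(1)
Reached 1 after 7 steps
= 7


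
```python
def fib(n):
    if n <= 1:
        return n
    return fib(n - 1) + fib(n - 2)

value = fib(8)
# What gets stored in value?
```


fib(8)
= fib(7) + fib(6)
= (fib(6) + fib(5)) + fib(6)
Computing bottom-up: fib(0)=0, fib(1)=1, fib(2)=1, fib(3)=2, fib(4)=3, fib(5)=5, fib(6)=8, fib(7)=13, fib(8)=21
= 21


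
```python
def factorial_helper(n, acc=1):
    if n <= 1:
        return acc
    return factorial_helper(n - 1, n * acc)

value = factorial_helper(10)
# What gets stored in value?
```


factorial_helper(10, 1)
= factorial_helper(9, 10 * 1) = factorial_helper(9, 10)
= factorial_helper(8, 9 * 10) = factorial_helper(8, 90)
= factorial_helper(7, 8 * 90) = factorial_helper(7, 720)
= factorial_helper(6, 7 * 720) = factorial_helper(6, 5040)
= factorial_helper(5, 6 * 5040) = factorial_helper(5, 30240)
= factorial_helper(4, 5 * 30240) = factorial_helper(4, 151200)
= factorial_helper(3, 4 * 151200) = factorial_helper(3, 604800)
= factorial_helper(2, 3 * 604800) = factorial_helper(2, 1814400)
= factorial_helper(1, 2 * 1814400) = factorial_helper(1, 3628800)
n <= 1, return acc = 3628800


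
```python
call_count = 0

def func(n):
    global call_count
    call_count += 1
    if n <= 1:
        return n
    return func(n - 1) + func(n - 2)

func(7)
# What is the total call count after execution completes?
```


func(7) calls func(6) and func(5); each non-base call branches into two more.
Let C(k) = total number of calls made by func(k), including the call to func(k) itself.
Base cases: C(0) = 1, C(1) = 1
Recurrence: C(k) = 1 + C(k-1) + C(k-2)
  C(2) = 1 + C(1) + C(0) = 1 + 1 + 1 = 3
  C(3) = 1 + C(2) + C(1) = 1 + 3 + 1 = 5
  C(4) = 1 + C(3) + C(2) = 1 + 5 + 3 = 9
  C(5) = 1 + C(4) + C(3) = 1 + 9 + 5 = 15
  C(6) = 1 + C(5) + C(4) = 1 + 15 + 9 = 25
  C(7) = 1 + C(6) + C(5) = 1 + 25 + 15 = 41
Total calls = C(7) = 41


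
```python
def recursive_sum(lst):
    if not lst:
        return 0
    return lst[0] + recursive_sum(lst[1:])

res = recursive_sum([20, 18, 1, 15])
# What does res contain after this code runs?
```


recursive_sum([20, 18, 1, 15])
= 20 + recursive_sum([18, 1, 15])
= 20 + 18 + recursive_sum([1, 15])
= 20 + 18 + 1 + recursive_sum([15])
= 20 + 18 + 1 + 15 + recursive_sum([])
= 20 + 18 + 1 + 15 + 0
= 54


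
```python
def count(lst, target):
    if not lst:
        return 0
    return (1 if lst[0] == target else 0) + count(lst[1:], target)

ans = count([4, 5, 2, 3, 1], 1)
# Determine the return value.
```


count([4, 5, 2, 3, 1], 1)
lst[0]=4 != 1: 0 + count([5, 2, 3, 1], 1)
lst[0]=5 != 1: 0 + count([2, 3, 1], 1)
lst[0]=2 != 1: 0 + count([3, 1], 1)
lst[0]=3 != 1: 0 + count([1], 1)
lst[0]=1 == 1: 1 + count([], 1)
= 1


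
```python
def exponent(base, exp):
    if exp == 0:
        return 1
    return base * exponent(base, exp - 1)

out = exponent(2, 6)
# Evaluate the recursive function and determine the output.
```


exponent(2, 6)
= 2 * exponent(2, 5)
= 2 * 2 * exponent(2, 4)
= 2 * 2 * 2 * exponent(2, 3)
= 2 * 2 * 2 * 2 * exponent(2, 2)
= 2 * 2 * 2 * 2 * 2 * exponent(2, 1)
= 2 * 2 * 2 * 2 * 2 * 2 * exponent(2, 0)
= 2 * 2 * 2 * 2 * 2 * 2 * 1
= 64


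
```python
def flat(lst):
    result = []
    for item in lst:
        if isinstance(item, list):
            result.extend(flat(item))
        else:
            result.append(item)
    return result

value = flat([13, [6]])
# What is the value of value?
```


flat([13, [6]])
Processing each element:
  13 is not a list -> append 13
  [6] is a list -> flat recursively -> [6]
= [13, 6]


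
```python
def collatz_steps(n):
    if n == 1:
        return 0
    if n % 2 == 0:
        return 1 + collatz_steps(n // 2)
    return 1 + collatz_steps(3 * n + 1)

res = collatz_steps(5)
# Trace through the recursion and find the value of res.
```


collatz_steps(5)
5 is odd -> 3*5+1 = 16 -> collatz_steps(16)
16 is even -> collatz_steps(8)
8 is even -> collatz_steps(4)
4 is even -> collatz_steps(2)
2 is even -> collatz_steps(1)
Reached 1 after 5 steps
= 5


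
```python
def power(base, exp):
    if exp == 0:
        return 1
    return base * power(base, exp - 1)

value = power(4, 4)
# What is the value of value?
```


power(4, 4)
= 4 * power(4, 3)
= 4 * 4 * power(4, 2)
= 4 * 4 * 4 * power(4, 1)
= 4 * 4 * 4 * 4 * power(4, 0)
= 4 * 4 * 4 * 4 * 1
= 256


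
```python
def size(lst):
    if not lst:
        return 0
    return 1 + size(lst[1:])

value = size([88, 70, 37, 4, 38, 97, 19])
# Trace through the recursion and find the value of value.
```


size([88, 70, 37, 4, 38, 97, 19])
= 1 + size([70, 37, 4, 38, 97, 19])
= 1 + 1 + size([37, 4, 38, 97, 19])
= 1 + 1 + 1 + size([4, 38, 97, 19])
= 1 + 1 + 1 + 1 + size([38, 97, 19])
= 1 + 1 + 1 + 1 + 1 + size([97, 19])
= 1 + 1 + 1 + 1 + 1 + 1 + size([19])
= 1 + 1 + 1 + 1 + 1 + 1 + 1 + size([])
= 1 + 1 + 1 + 1 + 1 + 1 + 1 + 0
= 7


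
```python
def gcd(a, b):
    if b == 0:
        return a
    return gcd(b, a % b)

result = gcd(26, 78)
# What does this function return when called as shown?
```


gcd(26, 78)
= gcd(78, 26 % 78) = gcd(78, 26)
= gcd(26, 78 % 26) = gcd(26, 0)
b == 0, return a = 26


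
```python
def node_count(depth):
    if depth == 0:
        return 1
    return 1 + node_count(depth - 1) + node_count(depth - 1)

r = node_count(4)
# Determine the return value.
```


node_count(4)
= 1 + node_count(3) + node_count(3)
= 1 + 2 * node_count(3)
node_count(k) = 2^(k+1) - 1
node_count(0) = 1
node_count(1) = 3
node_count(2) = 7
node_count(3) = 15
node_count(4) = 31
node_count(4) = 2^5 - 1 = 31


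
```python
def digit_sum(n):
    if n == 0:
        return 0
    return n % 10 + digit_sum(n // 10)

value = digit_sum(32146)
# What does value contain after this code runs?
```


digit_sum(32146)
= 6 + digit_sum(3214)
= 6 + 4 + digit_sum(321)
= 6 + 4 + 1 + digit_sum(32)
= 6 + 4 + 1 + 2 + digit_sum(3)
= 6 + 4 + 1 + 2 + 3 + digit_sum(0)
= 6 + 4 + 1 + 2 + 3 + 0
= 16


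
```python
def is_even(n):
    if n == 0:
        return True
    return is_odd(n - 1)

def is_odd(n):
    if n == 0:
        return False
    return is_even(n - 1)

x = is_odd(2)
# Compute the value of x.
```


is_odd(2)
= is_even(1)
= is_odd(0)
n == 0: return False
= False


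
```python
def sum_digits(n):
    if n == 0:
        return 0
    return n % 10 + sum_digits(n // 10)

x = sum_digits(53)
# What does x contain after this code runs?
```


sum_digits(53)
= 3 + sum_digits(5)
= 3 + 5 + sum_digits(0)
= 3 + 5 + 0
= 8


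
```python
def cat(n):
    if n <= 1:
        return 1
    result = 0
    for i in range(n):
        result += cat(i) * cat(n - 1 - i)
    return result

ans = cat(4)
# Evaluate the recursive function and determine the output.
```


cat(4)
= sum of cat(i) * cat(4-1-i) for i in 0..3
First compute sub-values bottom-up:
  cat(0) = 1, cat(1) = 1
  cat(2) = 1*1 + 1*1 = 2
  cat(3) = 1*2 + 1*1 + 2*1 = 5
Now cat(4):
  cat(0)*cat(3) = 1*5 = 5
  cat(1)*cat(2) = 1*2 = 2
  cat(2)*cat(1) = 2*1 = 2
  cat(3)*cat(0) = 5*1 = 5
= 5 + 2 + 2 + 5
= 14


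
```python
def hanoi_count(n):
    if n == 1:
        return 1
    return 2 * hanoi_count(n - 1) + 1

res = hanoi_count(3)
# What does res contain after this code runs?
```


hanoi_count(3)
= 2 * hanoi_count(2) + 1
= 2 * (2 * hanoi_count(1) + 1) + 1
Now compute bottom-up:
hanoi_count(1) = 1
hanoi_count(2) = 2 * 1 + 1 = 3
hanoi_count(3) = 2 * 3 + 1 = 7
= 7


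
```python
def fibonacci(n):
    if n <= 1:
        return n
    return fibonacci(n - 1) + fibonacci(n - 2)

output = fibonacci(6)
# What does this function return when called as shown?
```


fibonacci(6)
= fibonacci(5) + fibonacci(4)
= (fibonacci(4) + fibonacci(3)) + fibonacci(4)
Computing bottom-up: fibonacci(0)=0, fibonacci(1)=1, fibonacci(2)=1, fibonacci(3)=2, fibonacci(4)=3, fibonacci(5)=5, fibonacci(6)=8
= 8


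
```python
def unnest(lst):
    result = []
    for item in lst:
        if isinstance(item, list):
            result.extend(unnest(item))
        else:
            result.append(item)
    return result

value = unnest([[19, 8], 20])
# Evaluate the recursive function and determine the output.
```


unnest([[19, 8], 20])
Processing each element:
  [19, 8] is a list -> unnest recursively -> [19, 8]
  20 is not a list -> append 20
= [19, 8, 20]


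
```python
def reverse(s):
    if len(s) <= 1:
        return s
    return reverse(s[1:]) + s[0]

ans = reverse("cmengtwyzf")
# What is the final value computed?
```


reverse("cmengtwyzf")
= reverse("mengtwyzf") + "c"
= reverse("engtwyzf") + "m" + "c"
= reverse("ngtwyzf") + "e" + "m" + "c"
= reverse("gtwyzf") + "n" + "e" + "m" + "c"
= reverse("twyzf") + "g" + "n" + "e" + "m" + "c"
= reverse("wyzf") + "t" + "g" + "n" + "e" + "m" + "c"
= reverse("yzf") + "w" + "t" + "g" + "n" + "e" + "m" + "c"
= reverse("zf") + "y" + "w" + "t" + "g" + "n" + "e" + "m" + "c"
= reverse("f") + "z" + "y" + "w" + "t" + "g" + "n" + "e" + "m" + "c"
= "f" + "z" + "y" + "w" + "t" + "g" + "n" + "e" + "m" + "c"
= "fzywtgnemc"


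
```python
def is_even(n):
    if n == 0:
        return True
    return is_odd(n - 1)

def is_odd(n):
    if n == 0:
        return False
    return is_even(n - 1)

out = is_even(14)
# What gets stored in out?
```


is_even(14)
= is_odd(13)
= is_even(12)
= is_odd(11)
= is_even(10)
= is_odd(9)
= is_even(8)
= is_odd(7)
= is_even(6)
= is_odd(5)
= is_even(4)
= is_odd(3)
= is_even(2)
= is_odd(1)
= is_even(0)
n == 0: return True
= True


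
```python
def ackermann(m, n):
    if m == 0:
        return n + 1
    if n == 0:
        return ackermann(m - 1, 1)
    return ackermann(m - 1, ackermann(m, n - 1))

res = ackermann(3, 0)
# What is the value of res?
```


ackermann(3, 0)
n == 0: return ackermann(2, 1)
= ackermann(2, 1) = 5
= 5


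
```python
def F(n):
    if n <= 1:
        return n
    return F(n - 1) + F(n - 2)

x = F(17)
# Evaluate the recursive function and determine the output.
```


F(17)
= F(16) + F(15)
= (F(15) + F(14)) + F(15)
Computing bottom-up: F(0)=0, F(1)=1, F(2)=1, F(3)=2, F(4)=3, F(5)=5, F(6)=8, F(7)=13, F(8)=21, F(9)=34, F(10)=55, F(11)=89, F(12)=144, F(13)=233, F(14)=377, F(15)=610, F(16)=987, F(17)=1597
= 1597


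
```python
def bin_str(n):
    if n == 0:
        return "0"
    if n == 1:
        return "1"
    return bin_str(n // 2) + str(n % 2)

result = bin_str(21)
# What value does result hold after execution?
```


bin_str(21)
= bin_str(10) + "1"
= bin_str(5) + "0" + "1"
= bin_str(2) + "1" + "0" + "1"
= bin_str(1) + "0" + "1" + "0" + "1"
= "1" + "0" + "1" + "0" + "1"
= "10101"


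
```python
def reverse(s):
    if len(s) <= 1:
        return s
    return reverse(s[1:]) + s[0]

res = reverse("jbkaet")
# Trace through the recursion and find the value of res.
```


reverse("jbkaet")
= reverse("bkaet") + "j"
= reverse("kaet") + "b" + "j"
= reverse("aet") + "k" + "b" + "j"
= reverse("et") + "a" + "k" + "b" + "j"
= reverse("t") + "e" + "a" + "k" + "b" + "j"
= "t" + "e" + "a" + "k" + "b" + "j"
= "teakbj"


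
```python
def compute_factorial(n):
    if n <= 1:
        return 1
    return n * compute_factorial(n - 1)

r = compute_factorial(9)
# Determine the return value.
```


compute_factorial(9)
= 9 * compute_factorial(8)
= 9 * 8 * compute_factorial(7)
= 9 * 8 * 7 * compute_factorial(6)
= 9 * 8 * 7 * 6 * compute_factorial(5)
= 9 * 8 * 7 * 6 * 5 * compute_factorial(4)
= 9 * 8 * 7 * 6 * 5 * 4 * compute_factorial(3)
= 9 * 8 * 7 * 6 * 5 * 4 * 3 * compute_factorial(2)
= 9 * 8 * 7 * 6 * 5 * 4 * 3 * 2 * compute_factorial(1)
= 9 * 8 * 7 * 6 * 5 * 4 * 3 * 2 * 1
= 362880


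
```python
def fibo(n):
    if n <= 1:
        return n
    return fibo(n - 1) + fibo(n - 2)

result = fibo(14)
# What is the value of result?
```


fibo(14)
= fibo(13) + fibo(12)
= (fibo(12) + fibo(11)) + fibo(12)
Computing bottom-up: fibo(0)=0, fibo(1)=1, fibo(2)=1, fibo(3)=2, fibo(4)=3, fibo(5)=5, fibo(6)=8, fibo(7)=13, fibo(8)=21, fibo(9)=34, fibo(10)=55, fibo(11)=89, fibo(12)=144, fibo(13)=233, fibo(14)=377
= 377


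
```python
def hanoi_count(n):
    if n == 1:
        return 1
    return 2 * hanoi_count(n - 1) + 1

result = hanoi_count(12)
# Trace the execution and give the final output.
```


hanoi_count(12)
= 2 * hanoi_count(11) + 1
= 2 * (2 * hanoi_count(10) + 1) + 1
= 2 * (2 * (2 * hanoi_count(9) + 1) + 1) + 1
= 2 * (2 * (2 * (2 * hanoi_count(8) + 1) + 1) + 1) + 1
= 2 * (2 * (2 * (2 * (2 * hanoi_count(7) + 1) + 1) + 1) + 1) + 1
= 2 * (2 * (2 * (2 * (2 * (2 * hanoi_count(6) + 1) + 1) + 1) + 1) + 1) + 1
= 2 * (2 * (2 * (2 * (2 * (2 * (2 * hanoi_count(5) + 1) + 1) + 1) + 1) + 1) + 1) + 1
= 2 * (2 * (2 * (2 * (2 * (2 * (2 * (2 * hanoi_count(4) + 1) + 1) + 1) + 1) + 1) + 1) + 1) + 1
= 2 * (2 * (2 * (2 * (2 * (2 * (2 * (2 * (2 * hanoi_count(3) + 1) + 1) + 1) + 1) + 1) + 1) + 1) + 1) + 1
= 2 * (2 * (2 * (2 * (2 * (2 * (2 * (2 * (2 * (2 * hanoi_count(2) + 1) + 1) + 1) + 1) + 1) + 1) + 1) + 1) + 1) + 1
= 2 * (2 * (2 * (2 * (2 * (2 * (2 * (2 * (2 * (2 * (2 * hanoi_count(1) + 1) + 1) + 1) + 1) + 1) + 1) + 1) + 1) + 1) + 1) + 1
Now compute bottom-up:
hanoi_count(1) = 1
hanoi_count(2) = 2 * 1 + 1 = 3
hanoi_count(3) = 2 * 3 + 1 = 7
hanoi_count(4) = 2 * 7 + 1 = 15
hanoi_count(5) = 2 * 15 + 1 = 31
hanoi_count(6) = 2 * 31 + 1 = 63
hanoi_count(7) = 2 * 63 + 1 = 127
hanoi_count(8) = 2 * 127 + 1 = 255
hanoi_count(9) = 2 * 255 + 1 = 511
hanoi_count(10) = 2 * 511 + 1 = 1023
hanoi_count(11) = 2 * 1023 + 1 = 2047
hanoi_count(12) = 2 * 2047 + 1 = 4095
= 4095


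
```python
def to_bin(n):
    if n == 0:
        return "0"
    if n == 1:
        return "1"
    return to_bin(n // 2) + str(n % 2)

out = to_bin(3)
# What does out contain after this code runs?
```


to_bin(3)
= to_bin(1) + "1"
= "1" + "1"
= "11"


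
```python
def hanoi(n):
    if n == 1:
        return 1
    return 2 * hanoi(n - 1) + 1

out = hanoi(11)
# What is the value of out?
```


hanoi(11)
= 2 * hanoi(10) + 1
= 2 * (2 * hanoi(9) + 1) + 1
= 2 * (2 * (2 * hanoi(8) + 1) + 1) + 1
= 2 * (2 * (2 * (2 * hanoi(7) + 1) + 1) + 1) + 1
= 2 * (2 * (2 * (2 * (2 * hanoi(6) + 1) + 1) + 1) + 1) + 1
= 2 * (2 * (2 * (2 * (2 * (2 * hanoi(5) + 1) + 1) + 1) + 1) + 1) + 1
= 2 * (2 * (2 * (2 * (2 * (2 * (2 * hanoi(4) + 1) + 1) + 1) + 1) + 1) + 1) + 1
= 2 * (2 * (2 * (2 * (2 * (2 * (2 * (2 * hanoi(3) + 1) + 1) + 1) + 1) + 1) + 1) + 1) + 1
= 2 * (2 * (2 * (2 * (2 * (2 * (2 * (2 * (2 * hanoi(2) + 1) + 1) + 1) + 1) + 1) + 1) + 1) + 1) + 1
= 2 * (2 * (2 * (2 * (2 * (2 * (2 * (2 * (2 * (2 * hanoi(1) + 1) + 1) + 1) + 1) + 1) + 1) + 1) + 1) + 1) + 1
Now compute bottom-up:
hanoi(1) = 1
hanoi(2) = 2 * 1 + 1 = 3
hanoi(3) = 2 * 3 + 1 = 7
hanoi(4) = 2 * 7 + 1 = 15
hanoi(5) = 2 * 15 + 1 = 31
hanoi(6) = 2 * 31 + 1 = 63
hanoi(7) = 2 * 63 + 1 = 127
hanoi(8) = 2 * 127 + 1 = 255
hanoi(9) = 2 * 255 + 1 = 511
hanoi(10) = 2 * 511 + 1 = 1023
hanoi(11) = 2 * 1023 + 1 = 2047
= 2047


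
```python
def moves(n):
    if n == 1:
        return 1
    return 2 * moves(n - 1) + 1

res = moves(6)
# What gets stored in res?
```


moves(6)
= 2 * moves(5) + 1
= 2 * (2 * moves(4) + 1) + 1
= 2 * (2 * (2 * moves(3) + 1) + 1) + 1
= 2 * (2 * (2 * (2 * moves(2) + 1) + 1) + 1) + 1
= 2 * (2 * (2 * (2 * (2 * moves(1) + 1) + 1) + 1) + 1) + 1
Now compute bottom-up:
moves(1) = 1
moves(2) = 2 * 1 + 1 = 3
moves(3) = 2 * 3 + 1 = 7
moves(4) = 2 * 7 + 1 = 15
moves(5) = 2 * 15 + 1 = 31
moves(6) = 2 * 31 + 1 = 63
= 63


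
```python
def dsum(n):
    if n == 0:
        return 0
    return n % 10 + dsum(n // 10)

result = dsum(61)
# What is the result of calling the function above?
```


dsum(61)
= 1 + dsum(6)
= 1 + 6 + dsum(0)
= 1 + 6 + 0
= 7


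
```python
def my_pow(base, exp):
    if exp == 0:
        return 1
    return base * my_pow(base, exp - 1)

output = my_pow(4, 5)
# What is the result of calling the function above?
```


my_pow(4, 5)
= 4 * my_pow(4, 4)
= 4 * 4 * my_pow(4, 3)
= 4 * 4 * 4 * my_pow(4, 2)
= 4 * 4 * 4 * 4 * my_pow(4, 1)
= 4 * 4 * 4 * 4 * 4 * my_pow(4, 0)
= 4 * 4 * 4 * 4 * 4 * 1
= 1024


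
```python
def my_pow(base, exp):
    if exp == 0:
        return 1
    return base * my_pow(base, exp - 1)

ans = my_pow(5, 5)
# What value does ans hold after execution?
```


my_pow(5, 5)
= 5 * my_pow(5, 4)
= 5 * 5 * my_pow(5, 3)
= 5 * 5 * 5 * my_pow(5, 2)
= 5 * 5 * 5 * 5 * my_pow(5, 1)
= 5 * 5 * 5 * 5 * 5 * my_pow(5, 0)
= 5 * 5 * 5 * 5 * 5 * 1
= 3125


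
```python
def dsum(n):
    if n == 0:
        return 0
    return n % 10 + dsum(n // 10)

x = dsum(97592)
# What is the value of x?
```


dsum(97592)
= 2 + dsum(9759)
= 2 + 9 + dsum(975)
= 2 + 9 + 5 + dsum(97)
= 2 + 9 + 5 + 7 + dsum(9)
= 2 + 9 + 5 + 7 + 9 + dsum(0)
= 2 + 9 + 5 + 7 + 9 + 0
= 32


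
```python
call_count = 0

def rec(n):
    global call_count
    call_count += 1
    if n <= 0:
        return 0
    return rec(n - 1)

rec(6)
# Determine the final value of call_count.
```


rec(6) calls rec(5) calls ... calls rec(0)
Total calls: 6 + 1 (for base case) = 7


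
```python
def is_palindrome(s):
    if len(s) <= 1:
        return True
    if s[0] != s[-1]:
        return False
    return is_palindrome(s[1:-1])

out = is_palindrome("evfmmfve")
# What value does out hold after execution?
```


is_palindrome("evfmmfve")
"evfmmfve": s[0]='e' == s[-1]='e' -> is_palindrome("vfmmfv")
"vfmmfv": s[0]='v' == s[-1]='v' -> is_palindrome("fmmf")
"fmmf": s[0]='f' == s[-1]='f' -> is_palindrome("mm")
"mm": s[0]='m' == s[-1]='m' -> is_palindrome("")
"": len <= 1 -> True
= True


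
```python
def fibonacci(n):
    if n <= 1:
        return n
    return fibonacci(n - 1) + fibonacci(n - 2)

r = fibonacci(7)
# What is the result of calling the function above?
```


fibonacci(7)
= fibonacci(6) + fibonacci(5)
= (fibonacci(5) + fibonacci(4)) + fibonacci(5)
Computing bottom-up: fibonacci(0)=0, fibonacci(1)=1, fibonacci(2)=1, fibonacci(3)=2, fibonacci(4)=3, fibonacci(5)=5, fibonacci(6)=8, fibonacci(7)=13
= 13


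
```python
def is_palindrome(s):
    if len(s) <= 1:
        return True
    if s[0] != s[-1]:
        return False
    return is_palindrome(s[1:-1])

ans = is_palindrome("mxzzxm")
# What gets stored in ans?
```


is_palindrome("mxzzxm")
"mxzzxm": s[0]='m' == s[-1]='m' -> is_palindrome("xzzx")
"xzzx": s[0]='x' == s[-1]='x' -> is_palindrome("zz")
"zz": s[0]='z' == s[-1]='z' -> is_palindrome("")
"": len <= 1 -> True
= True


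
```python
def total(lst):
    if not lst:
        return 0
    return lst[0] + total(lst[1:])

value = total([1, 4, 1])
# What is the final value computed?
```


total([1, 4, 1])
= 1 + total([4, 1])
= 1 + 4 + total([1])
= 1 + 4 + 1 + total([])
= 1 + 4 + 1 + 0
= 6


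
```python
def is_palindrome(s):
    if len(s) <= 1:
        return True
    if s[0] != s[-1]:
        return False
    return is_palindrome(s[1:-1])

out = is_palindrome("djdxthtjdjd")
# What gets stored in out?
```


is_palindrome("djdxthtjdjd")
"djdxthtjdjd": s[0]='d' == s[-1]='d' -> is_palindrome("jdxthtjdj")
"jdxthtjdj": s[0]='j' == s[-1]='j' -> is_palindrome("dxthtjd")
"dxthtjd": s[0]='d' == s[-1]='d' -> is_palindrome("xthtj")
"xthtj": s[0]='x' != s[-1]='j' -> False
= False
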